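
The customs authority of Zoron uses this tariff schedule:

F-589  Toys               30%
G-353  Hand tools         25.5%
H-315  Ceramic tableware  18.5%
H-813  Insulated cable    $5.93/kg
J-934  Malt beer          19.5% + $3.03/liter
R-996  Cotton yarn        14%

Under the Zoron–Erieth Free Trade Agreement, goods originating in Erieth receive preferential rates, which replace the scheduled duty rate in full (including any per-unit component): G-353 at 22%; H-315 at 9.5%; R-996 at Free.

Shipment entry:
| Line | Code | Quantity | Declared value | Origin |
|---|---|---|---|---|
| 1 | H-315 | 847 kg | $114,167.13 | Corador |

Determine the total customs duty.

$21,120.92

Line 1 (H-315, Corador, 847 kg, $114,167.13):
Base rate for H-315 is 18.5%.
H-315 has an FTA preferential rate, but origin Corador is not Erieth; base rate stands.
Duty = $114,167.13 × 18.5% = $21,120.92.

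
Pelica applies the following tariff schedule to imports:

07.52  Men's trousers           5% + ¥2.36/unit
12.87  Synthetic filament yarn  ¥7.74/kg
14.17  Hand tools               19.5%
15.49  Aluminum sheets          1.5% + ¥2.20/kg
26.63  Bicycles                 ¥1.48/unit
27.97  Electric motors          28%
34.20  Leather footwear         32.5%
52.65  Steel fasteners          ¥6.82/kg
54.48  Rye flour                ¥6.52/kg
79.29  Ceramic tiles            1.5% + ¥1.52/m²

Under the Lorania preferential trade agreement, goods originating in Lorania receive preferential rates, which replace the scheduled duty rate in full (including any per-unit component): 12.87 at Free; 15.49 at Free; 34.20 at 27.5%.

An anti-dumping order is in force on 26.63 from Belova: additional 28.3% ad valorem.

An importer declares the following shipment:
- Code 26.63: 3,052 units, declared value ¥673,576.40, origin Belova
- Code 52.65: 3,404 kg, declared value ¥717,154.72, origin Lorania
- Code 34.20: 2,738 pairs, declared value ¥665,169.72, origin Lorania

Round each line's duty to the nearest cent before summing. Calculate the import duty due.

Line 1 (26.63, Belova, 3,052 units, ¥673,576.40):
Base rate for 26.63 is ¥1.48/unit.
Additional duty on 26.63 from Belova: +28.3% ad valorem. Applied ad valorem rate = 28.3%.
Duty = ¥673,576.40 × 28.3% + 3,052 × ¥1.48 = ¥195,139.08.
Line 2 (52.65, Lorania, 3,404 kg, ¥717,154.72):
Base rate for 52.65 is ¥6.82/kg.
Origin Lorania is the FTA partner but 52.65 is not on the preference list; base rate stands.
Duty = 3,404 × ¥6.82 = ¥23,215.28.
Line 3 (34.20, Lorania, 2,738 pairs, ¥665,169.72):
Base rate for 34.20 is 32.5%.
Origin Lorania qualifies under the Pelica–Lorania agreement and 34.20 is covered: preferential rate 27.5% applies instead.
Duty = ¥665,169.72 × 27.5% = ¥182,921.67.
Total = ¥195,139.08 + ¥23,215.28 + ¥182,921.67 = ¥401,276.03.

¥401,276.03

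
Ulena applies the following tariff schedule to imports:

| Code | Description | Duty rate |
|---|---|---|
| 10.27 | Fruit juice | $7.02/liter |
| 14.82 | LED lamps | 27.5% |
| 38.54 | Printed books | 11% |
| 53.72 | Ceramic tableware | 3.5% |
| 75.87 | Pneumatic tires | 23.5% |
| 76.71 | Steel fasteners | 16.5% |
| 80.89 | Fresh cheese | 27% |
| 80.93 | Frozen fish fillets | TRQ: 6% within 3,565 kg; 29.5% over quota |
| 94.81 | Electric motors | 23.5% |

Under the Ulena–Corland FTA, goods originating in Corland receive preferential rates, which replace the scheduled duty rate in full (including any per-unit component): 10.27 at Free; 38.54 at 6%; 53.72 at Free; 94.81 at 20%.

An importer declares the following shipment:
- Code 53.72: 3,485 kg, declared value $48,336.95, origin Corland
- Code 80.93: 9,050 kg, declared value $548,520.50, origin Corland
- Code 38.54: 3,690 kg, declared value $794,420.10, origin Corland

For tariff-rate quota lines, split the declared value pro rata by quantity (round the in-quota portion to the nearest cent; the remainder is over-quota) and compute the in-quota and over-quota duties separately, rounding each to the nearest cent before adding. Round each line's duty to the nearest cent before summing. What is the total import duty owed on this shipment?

Line 1 (53.72, Corland, 3,485 kg, $48,336.95):
Base rate for 53.72 is 3.5%.
Origin Corland qualifies under the Ulena–Corland agreement and 53.72 is covered: preferential rate Free applies instead.
Duty = $48,336.95 × 0% = $0.00.
Line 2 (80.93, Corland, 9,050 kg, $548,520.50):
Code 80.93 is under a tariff-rate quota (threshold 3,565 kg). In-quota: 3,565 kg at 6%; over-quota: 5,485 kg at 29.5%.
Pro-rata value split: in-quota = $548,520.50 × 3,565/9,050 = $216,074.65; over-quota = $548,520.50 − $216,074.65 = $332,445.85.
In-quota duty = $216,074.65 × 6% = $12,964.48. Over-quota duty = $332,445.85 × 29.5% = $98,071.53.
Line duty = $12,964.48 + $98,071.53 = $111,036.01.
Line 3 (38.54, Corland, 3,690 kg, $794,420.10):
Base rate for 38.54 is 11%.
Origin Corland qualifies under the Ulena–Corland agreement and 38.54 is covered: preferential rate 6% applies instead.
Duty = $794,420.10 × 6% = $47,665.21.
Total = $0.00 + $111,036.01 + $47,665.21 = $158,701.22.

$158,701.22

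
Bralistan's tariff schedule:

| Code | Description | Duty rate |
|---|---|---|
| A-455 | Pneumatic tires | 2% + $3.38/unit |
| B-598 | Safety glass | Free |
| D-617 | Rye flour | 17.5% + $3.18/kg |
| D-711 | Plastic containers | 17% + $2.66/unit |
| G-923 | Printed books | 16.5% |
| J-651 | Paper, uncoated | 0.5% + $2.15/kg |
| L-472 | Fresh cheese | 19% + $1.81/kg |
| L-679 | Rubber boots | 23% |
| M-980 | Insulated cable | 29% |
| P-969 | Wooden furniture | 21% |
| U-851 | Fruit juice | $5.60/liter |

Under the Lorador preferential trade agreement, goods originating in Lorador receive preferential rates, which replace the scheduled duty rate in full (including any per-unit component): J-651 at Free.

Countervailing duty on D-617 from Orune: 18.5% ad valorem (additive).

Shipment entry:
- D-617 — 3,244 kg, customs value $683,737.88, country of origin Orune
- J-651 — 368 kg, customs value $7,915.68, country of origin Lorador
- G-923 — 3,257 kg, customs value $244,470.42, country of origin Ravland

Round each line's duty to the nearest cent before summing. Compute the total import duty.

Line 1 (D-617, Orune, 3,244 kg, $683,737.88):
Base rate for D-617 is 17.5% + $3.18/kg.
Additional duty on D-617 from Orune: +18.5%. Applied ad valorem rate: 17.5% + 18.5% = 36%.
Duty = $683,737.88 × 36% + 3,244 × $3.18 = $256,461.56.
Line 2 (J-651, Lorador, 368 kg, $7,915.68):
Base rate for J-651 is 0.5% + $2.15/kg.
Origin Lorador qualifies under the Bralistan–Lorador agreement and J-651 is covered: preferential rate Free applies instead.
Duty = $7,915.68 × 0% = $0.00.
Line 3 (G-923, Ravland, 3,257 kg, $244,470.42):
Base rate for G-923 is 16.5%.
Duty = $244,470.42 × 16.5% = $40,337.62.
Total = $256,461.56 + $0.00 + $40,337.62 = $296,799.18.

$296,799.18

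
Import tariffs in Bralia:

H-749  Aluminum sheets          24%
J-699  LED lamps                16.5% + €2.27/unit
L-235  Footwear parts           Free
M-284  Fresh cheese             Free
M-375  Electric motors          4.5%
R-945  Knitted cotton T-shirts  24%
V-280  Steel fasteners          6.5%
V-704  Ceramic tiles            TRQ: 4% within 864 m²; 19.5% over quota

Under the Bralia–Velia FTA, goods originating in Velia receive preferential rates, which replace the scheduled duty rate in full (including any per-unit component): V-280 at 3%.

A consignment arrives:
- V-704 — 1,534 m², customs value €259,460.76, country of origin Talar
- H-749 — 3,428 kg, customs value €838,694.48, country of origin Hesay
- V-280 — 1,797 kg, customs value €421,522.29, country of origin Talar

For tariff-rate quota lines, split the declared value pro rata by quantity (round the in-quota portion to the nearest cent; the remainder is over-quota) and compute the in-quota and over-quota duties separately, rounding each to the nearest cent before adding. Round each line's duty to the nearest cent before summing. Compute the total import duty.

€256,629.25

Line 1 (V-704, Talar, 1,534 m², €259,460.76):
Code V-704 is under a tariff-rate quota (threshold 864 m²). In-quota: 864 m² at 4%; over-quota: 670 m² at 19.5%.
Pro-rata value split: in-quota = €259,460.76 × 864/1,534 = €146,136.96; over-quota = €259,460.76 − €146,136.96 = €113,323.80.
In-quota duty = €146,136.96 × 4% = €5,845.48. Over-quota duty = €113,323.80 × 19.5% = €22,098.14.
Line duty = €5,845.48 + €22,098.14 = €27,943.62.
Line 2 (H-749, Hesay, 3,428 kg, €838,694.48):
Base rate for H-749 is 24%.
Duty = €838,694.48 × 24% = €201,286.68.
Line 3 (V-280, Talar, 1,797 kg, €421,522.29):
Base rate for V-280 is 6.5%.
V-280 has an FTA preferential rate, but origin Talar is not Velia; base rate stands.
Duty = €421,522.29 × 6.5% = €27,398.95.
Total = €27,943.62 + €201,286.68 + €27,398.95 = €256,629.25.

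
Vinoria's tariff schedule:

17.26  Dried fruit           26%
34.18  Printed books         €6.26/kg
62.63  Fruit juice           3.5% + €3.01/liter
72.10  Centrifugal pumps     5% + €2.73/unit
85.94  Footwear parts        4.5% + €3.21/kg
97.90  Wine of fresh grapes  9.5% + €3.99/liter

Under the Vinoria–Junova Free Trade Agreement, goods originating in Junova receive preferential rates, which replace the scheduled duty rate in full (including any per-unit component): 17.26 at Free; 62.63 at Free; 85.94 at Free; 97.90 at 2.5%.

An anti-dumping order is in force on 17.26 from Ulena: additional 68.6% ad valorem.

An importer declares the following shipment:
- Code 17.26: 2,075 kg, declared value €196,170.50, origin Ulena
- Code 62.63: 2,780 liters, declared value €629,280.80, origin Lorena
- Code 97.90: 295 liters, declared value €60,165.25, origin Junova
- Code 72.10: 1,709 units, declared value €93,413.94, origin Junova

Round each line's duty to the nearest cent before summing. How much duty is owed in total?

€226,810.32

Line 1 (17.26, Ulena, 2,075 kg, €196,170.50):
Base rate for 17.26 is 26%.
17.26 has an FTA preferential rate, but origin Ulena is not Junova; base rate stands.
Additional duty on 17.26 from Ulena: +68.6%. Applied ad valorem rate: 26% + 68.6% = 94.6%.
Duty = €196,170.50 × 94.6% = €185,577.29.
Line 2 (62.63, Lorena, 2,780 liters, €629,280.80):
Base rate for 62.63 is 3.5% + €3.01/liter.
62.63 has an FTA preferential rate, but origin Lorena is not Junova; base rate stands.
Duty = €629,280.80 × 3.5% + 2,780 × €3.01 = €30,392.63.
Line 3 (97.90, Junova, 295 liters, €60,165.25):
Base rate for 97.90 is 9.5% + €3.99/liter.
Origin Junova qualifies under the Vinoria–Junova agreement and 97.90 is covered: preferential rate 2.5% applies instead.
Duty = €60,165.25 × 2.5% = €1,504.13.
Line 4 (72.10, Junova, 1,709 units, €93,413.94):
Base rate for 72.10 is 5% + €2.73/unit.
Origin Junova is the FTA partner but 72.10 is not on the preference list; base rate stands.
Duty = €93,413.94 × 5% + 1,709 × €2.73 = €9,336.27.
Total = €185,577.29 + €30,392.63 + €1,504.13 + €9,336.27 = €226,810.32.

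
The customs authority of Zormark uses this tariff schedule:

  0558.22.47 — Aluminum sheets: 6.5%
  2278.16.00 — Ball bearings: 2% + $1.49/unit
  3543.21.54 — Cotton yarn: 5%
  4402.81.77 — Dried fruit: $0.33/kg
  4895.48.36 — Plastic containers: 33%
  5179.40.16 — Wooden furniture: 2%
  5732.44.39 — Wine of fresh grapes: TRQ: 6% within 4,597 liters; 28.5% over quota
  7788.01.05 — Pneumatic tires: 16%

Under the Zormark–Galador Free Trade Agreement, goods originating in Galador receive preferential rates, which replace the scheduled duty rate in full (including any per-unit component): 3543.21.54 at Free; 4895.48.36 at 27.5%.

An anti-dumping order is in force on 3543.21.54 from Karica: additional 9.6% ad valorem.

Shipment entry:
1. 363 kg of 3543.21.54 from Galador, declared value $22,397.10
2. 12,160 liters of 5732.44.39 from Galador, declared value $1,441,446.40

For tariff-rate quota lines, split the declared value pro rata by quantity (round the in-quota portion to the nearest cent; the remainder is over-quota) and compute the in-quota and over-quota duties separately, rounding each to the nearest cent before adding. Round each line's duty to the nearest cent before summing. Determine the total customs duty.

Line 1 (3543.21.54, Galador, 363 kg, $22,397.10):
Base rate for 3543.21.54 is 5%.
Origin Galador qualifies under the Zormark–Galador agreement and 3543.21.54 is covered: preferential rate Free applies instead.
The additional-duty order on 3543.21.54 targets Karica, not Galador; it does not apply.
Duty = $22,397.10 × 0% = $0.00.
Line 2 (5732.44.39, Galador, 12,160 liters, $1,441,446.40):
Code 5732.44.39 is under a tariff-rate quota (threshold 4,597 liters). In-quota: 4,597 liters at 6%; over-quota: 7,563 liters at 28.5%.
Pro-rata value split: in-quota = $1,441,446.40 × 4,597/12,160 = $544,928.38; over-quota = $1,441,446.40 − $544,928.38 = $896,518.02.
In-quota duty = $544,928.38 × 6% = $32,695.70. Over-quota duty = $896,518.02 × 28.5% = $255,507.64.
Line duty = $32,695.70 + $255,507.64 = $288,203.34.
Total = $0.00 + $288,203.34 = $288,203.34.

$288,203.34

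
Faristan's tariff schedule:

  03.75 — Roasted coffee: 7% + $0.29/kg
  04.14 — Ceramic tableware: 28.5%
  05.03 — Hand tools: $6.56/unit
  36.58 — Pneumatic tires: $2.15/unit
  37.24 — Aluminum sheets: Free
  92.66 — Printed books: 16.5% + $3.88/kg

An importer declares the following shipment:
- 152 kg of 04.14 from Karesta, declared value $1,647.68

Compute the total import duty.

Line 1 (04.14, Karesta, 152 kg, $1,647.68):
Base rate for 04.14 is 28.5%.
Duty = $1,647.68 × 28.5% = $469.59.

$469.59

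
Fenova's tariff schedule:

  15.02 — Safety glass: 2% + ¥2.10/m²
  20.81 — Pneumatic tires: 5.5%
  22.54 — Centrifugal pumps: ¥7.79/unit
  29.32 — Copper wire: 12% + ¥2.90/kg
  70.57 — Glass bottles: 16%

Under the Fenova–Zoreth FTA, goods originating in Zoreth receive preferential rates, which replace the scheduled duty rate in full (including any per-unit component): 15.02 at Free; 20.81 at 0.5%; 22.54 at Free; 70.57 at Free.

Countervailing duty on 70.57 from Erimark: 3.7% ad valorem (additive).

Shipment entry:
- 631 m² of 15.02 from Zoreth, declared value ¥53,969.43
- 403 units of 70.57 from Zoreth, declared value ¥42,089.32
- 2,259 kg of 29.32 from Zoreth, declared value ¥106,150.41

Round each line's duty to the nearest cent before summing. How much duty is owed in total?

¥19,289.15

Line 1 (15.02, Zoreth, 631 m², ¥53,969.43):
Base rate for 15.02 is 2% + ¥2.10/m².
Origin Zoreth qualifies under the Fenova–Zoreth agreement and 15.02 is covered: preferential rate Free applies instead.
Duty = ¥53,969.43 × 0% = ¥0.00.
Line 2 (70.57, Zoreth, 403 units, ¥42,089.32):
Base rate for 70.57 is 16%.
Origin Zoreth qualifies under the Fenova–Zoreth agreement and 70.57 is covered: preferential rate Free applies instead.
The additional-duty order on 70.57 targets Erimark, not Zoreth; it does not apply.
Duty = ¥42,089.32 × 0% = ¥0.00.
Line 3 (29.32, Zoreth, 2,259 kg, ¥106,150.41):
Base rate for 29.32 is 12% + ¥2.90/kg.
Origin Zoreth is the FTA partner but 29.32 is not on the preference list; base rate stands.
Duty = ¥106,150.41 × 12% + 2,259 × ¥2.90 = ¥19,289.15.
Total = ¥0.00 + ¥0.00 + ¥19,289.15 = ¥19,289.15.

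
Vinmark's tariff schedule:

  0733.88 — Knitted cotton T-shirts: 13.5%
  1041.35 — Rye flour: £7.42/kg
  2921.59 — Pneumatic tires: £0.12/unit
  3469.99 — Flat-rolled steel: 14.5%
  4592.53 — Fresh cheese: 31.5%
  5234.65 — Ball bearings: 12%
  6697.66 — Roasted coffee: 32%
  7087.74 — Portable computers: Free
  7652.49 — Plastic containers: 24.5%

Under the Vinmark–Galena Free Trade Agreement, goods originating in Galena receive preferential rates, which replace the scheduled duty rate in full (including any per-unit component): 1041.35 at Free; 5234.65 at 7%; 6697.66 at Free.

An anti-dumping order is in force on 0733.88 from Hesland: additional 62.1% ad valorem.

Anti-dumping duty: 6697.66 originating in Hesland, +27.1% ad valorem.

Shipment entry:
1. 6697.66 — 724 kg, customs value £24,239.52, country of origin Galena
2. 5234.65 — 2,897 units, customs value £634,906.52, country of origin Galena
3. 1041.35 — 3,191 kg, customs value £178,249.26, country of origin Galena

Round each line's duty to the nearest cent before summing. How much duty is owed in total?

Line 1 (6697.66, Galena, 724 kg, £24,239.52):
Base rate for 6697.66 is 32%.
Origin Galena qualifies under the Vinmark–Galena agreement and 6697.66 is covered: preferential rate Free applies instead.
The additional-duty order on 6697.66 targets Hesland, not Galena; it does not apply.
Duty = £24,239.52 × 0% = £0.00.
Line 2 (5234.65, Galena, 2,897 units, £634,906.52):
Base rate for 5234.65 is 12%.
Origin Galena qualifies under the Vinmark–Galena agreement and 5234.65 is covered: preferential rate 7% applies instead.
Duty = £634,906.52 × 7% = £44,443.46.
Line 3 (1041.35, Galena, 3,191 kg, £178,249.26):
Base rate for 1041.35 is £7.42/kg.
Origin Galena qualifies under the Vinmark–Galena agreement and 1041.35 is covered: preferential rate Free applies instead.
Duty = £178,249.26 × 0% = £0.00.
Total = £0.00 + £44,443.46 + £0.00 = £44,443.46.

£44,443.46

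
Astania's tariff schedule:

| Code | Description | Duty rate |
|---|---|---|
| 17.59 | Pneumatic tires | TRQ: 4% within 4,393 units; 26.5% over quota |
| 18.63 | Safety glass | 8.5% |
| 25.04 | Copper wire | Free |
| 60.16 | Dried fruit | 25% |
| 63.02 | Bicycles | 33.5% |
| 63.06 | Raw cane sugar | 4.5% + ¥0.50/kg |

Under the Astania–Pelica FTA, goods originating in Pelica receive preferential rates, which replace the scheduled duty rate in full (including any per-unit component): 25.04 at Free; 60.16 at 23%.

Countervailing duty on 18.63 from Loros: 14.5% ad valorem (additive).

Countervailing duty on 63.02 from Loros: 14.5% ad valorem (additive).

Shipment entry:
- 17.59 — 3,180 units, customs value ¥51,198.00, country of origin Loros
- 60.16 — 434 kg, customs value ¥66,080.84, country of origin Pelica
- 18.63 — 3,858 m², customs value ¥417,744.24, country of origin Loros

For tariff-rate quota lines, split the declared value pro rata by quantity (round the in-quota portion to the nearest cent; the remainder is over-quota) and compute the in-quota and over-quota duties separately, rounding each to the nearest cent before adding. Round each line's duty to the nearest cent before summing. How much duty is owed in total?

¥113,327.69

Line 1 (17.59, Loros, 3,180 units, ¥51,198.00):
Code 17.59 is under a tariff-rate quota (threshold 4,393 units). Quantity 3,180 units is within the quota, so the in-quota rate 4% applies to the full value.
Duty = ¥51,198.00 × 4% = ¥2,047.92.
Line 2 (60.16, Pelica, 434 kg, ¥66,080.84):
Base rate for 60.16 is 25%.
Origin Pelica qualifies under the Astania–Pelica agreement and 60.16 is covered: preferential rate 23% applies instead.
Duty = ¥66,080.84 × 23% = ¥15,198.59.
Line 3 (18.63, Loros, 3,858 m², ¥417,744.24):
Base rate for 18.63 is 8.5%.
Additional duty on 18.63 from Loros: +14.5%. Applied ad valorem rate: 8.5% + 14.5% = 23%.
Duty = ¥417,744.24 × 23% = ¥96,081.18.
Total = ¥2,047.92 + ¥15,198.59 + ¥96,081.18 = ¥113,327.69.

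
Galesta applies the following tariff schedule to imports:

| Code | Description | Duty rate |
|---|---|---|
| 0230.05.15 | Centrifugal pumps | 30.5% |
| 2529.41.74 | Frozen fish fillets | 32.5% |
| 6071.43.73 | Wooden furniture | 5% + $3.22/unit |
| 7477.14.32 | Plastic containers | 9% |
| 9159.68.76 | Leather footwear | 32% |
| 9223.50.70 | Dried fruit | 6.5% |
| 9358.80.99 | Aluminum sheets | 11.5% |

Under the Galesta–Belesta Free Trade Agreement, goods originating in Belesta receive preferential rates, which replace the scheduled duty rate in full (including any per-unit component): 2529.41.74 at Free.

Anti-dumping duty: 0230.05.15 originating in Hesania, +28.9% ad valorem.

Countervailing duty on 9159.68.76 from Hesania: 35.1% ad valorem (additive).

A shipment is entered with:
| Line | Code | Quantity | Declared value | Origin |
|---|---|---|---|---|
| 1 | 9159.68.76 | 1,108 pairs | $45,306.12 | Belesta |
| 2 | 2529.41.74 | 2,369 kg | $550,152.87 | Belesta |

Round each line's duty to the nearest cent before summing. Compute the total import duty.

Line 1 (9159.68.76, Belesta, 1,108 pairs, $45,306.12):
Base rate for 9159.68.76 is 32%.
Origin Belesta is the FTA partner but 9159.68.76 is not on the preference list; base rate stands.
The additional-duty order on 9159.68.76 targets Hesania, not Belesta; it does not apply.
Duty = $45,306.12 × 32% = $14,497.96.
Line 2 (2529.41.74, Belesta, 2,369 kg, $550,152.87):
Base rate for 2529.41.74 is 32.5%.
Origin Belesta qualifies under the Galesta–Belesta agreement and 2529.41.74 is covered: preferential rate Free applies instead.
Duty = $550,152.87 × 0% = $0.00.
Total = $14,497.96 + $0.00 = $14,497.96.

$14,497.96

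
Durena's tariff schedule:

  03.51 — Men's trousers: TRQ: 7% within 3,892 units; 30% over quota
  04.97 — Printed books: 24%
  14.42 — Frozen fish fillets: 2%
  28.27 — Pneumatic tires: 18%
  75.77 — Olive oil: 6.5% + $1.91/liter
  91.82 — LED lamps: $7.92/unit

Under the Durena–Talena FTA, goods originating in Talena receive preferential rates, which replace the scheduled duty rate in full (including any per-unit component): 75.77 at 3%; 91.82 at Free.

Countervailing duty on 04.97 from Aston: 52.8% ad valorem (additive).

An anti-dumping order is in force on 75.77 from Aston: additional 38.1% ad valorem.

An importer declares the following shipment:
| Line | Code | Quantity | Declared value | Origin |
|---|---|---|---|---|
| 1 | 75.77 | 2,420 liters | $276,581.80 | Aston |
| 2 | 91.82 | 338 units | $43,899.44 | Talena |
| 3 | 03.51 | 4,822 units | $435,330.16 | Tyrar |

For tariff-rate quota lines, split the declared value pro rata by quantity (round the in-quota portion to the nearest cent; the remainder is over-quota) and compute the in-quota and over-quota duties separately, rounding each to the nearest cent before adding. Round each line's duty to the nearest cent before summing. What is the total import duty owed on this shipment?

Line 1 (75.77, Aston, 2,420 liters, $276,581.80):
Base rate for 75.77 is 6.5% + $1.91/liter.
75.77 has an FTA preferential rate, but origin Aston is not Talena; base rate stands.
Additional duty on 75.77 from Aston: +38.1%. Applied ad valorem rate: 6.5% + 38.1% = 44.6%.
Duty = $276,581.80 × 44.6% + 2,420 × $1.91 = $127,977.68.
Line 2 (91.82, Talena, 338 units, $43,899.44):
Base rate for 91.82 is $7.92/unit.
Origin Talena qualifies under the Durena–Talena agreement and 91.82 is covered: preferential rate Free applies instead.
Duty = $43,899.44 × 0% = $0.00.
Line 3 (03.51, Tyrar, 4,822 units, $435,330.16):
Code 03.51 is under a tariff-rate quota (threshold 3,892 units). In-quota: 3,892 units at 7%; over-quota: 930 units at 30%.
Pro-rata value split: in-quota = $435,330.16 × 3,892/4,822 = $351,369.76; over-quota = $435,330.16 − $351,369.76 = $83,960.40.
In-quota duty = $351,369.76 × 7% = $24,595.88. Over-quota duty = $83,960.40 × 30% = $25,188.12.
Line duty = $24,595.88 + $25,188.12 = $49,784.00.
Total = $127,977.68 + $0.00 + $49,784.00 = $177,761.68.

$177,761.68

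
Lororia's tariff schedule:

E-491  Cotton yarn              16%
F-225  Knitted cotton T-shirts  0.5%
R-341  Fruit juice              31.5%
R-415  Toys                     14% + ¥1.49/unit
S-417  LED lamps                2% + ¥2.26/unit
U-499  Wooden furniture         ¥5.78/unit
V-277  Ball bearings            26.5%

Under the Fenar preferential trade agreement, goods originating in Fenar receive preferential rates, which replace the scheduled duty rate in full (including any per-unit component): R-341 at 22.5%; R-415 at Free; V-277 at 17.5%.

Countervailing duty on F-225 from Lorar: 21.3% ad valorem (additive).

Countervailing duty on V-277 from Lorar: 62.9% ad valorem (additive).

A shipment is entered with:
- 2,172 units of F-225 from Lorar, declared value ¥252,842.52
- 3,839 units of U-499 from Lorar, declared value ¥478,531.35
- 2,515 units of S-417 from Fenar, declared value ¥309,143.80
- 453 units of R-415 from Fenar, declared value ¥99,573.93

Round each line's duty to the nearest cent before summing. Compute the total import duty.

Line 1 (F-225, Lorar, 2,172 units, ¥252,842.52):
Base rate for F-225 is 0.5%.
Additional duty on F-225 from Lorar: +21.3%. Applied ad valorem rate: 0.5% + 21.3% = 21.8%.
Duty = ¥252,842.52 × 21.8% = ¥55,119.67.
Line 2 (U-499, Lorar, 3,839 units, ¥478,531.35):
Base rate for U-499 is ¥5.78/unit.
Duty = 3,839 × ¥5.78 = ¥22,189.42.
Line 3 (S-417, Fenar, 2,515 units, ¥309,143.80):
Base rate for S-417 is 2% + ¥2.26/unit.
Origin Fenar is the FTA partner but S-417 is not on the preference list; base rate stands.
Duty = ¥309,143.80 × 2% + 2,515 × ¥2.26 = ¥11,866.78.
Line 4 (R-415, Fenar, 453 units, ¥99,573.93):
Base rate for R-415 is 14% + ¥1.49/unit.
Origin Fenar qualifies under the Lororia–Fenar agreement and R-415 is covered: preferential rate Free applies instead.
Duty = ¥99,573.93 × 0% = ¥0.00.
Total = ¥55,119.67 + ¥22,189.42 + ¥11,866.78 + ¥0.00 = ¥89,175.87.

¥89,175.87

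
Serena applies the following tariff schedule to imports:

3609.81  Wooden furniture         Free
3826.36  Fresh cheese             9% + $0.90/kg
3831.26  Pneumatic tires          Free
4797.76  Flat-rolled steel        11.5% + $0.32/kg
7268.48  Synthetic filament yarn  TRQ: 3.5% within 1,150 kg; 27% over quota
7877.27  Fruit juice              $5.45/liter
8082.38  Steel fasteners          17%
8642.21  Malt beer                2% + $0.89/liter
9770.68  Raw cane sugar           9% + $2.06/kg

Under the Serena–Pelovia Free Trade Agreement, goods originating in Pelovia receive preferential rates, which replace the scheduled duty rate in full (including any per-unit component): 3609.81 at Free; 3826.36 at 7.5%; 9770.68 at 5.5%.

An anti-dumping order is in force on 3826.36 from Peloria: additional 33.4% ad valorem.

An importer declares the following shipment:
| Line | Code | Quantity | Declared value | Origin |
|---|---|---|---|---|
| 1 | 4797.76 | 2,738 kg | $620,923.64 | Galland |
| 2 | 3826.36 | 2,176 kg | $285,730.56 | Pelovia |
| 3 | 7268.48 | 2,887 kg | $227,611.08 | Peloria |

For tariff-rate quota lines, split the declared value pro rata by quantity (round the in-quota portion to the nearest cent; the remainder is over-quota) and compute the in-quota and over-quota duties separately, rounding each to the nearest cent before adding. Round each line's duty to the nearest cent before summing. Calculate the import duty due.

$133,860.65

Line 1 (4797.76, Galland, 2,738 kg, $620,923.64):
Base rate for 4797.76 is 11.5% + $0.32/kg.
Duty = $620,923.64 × 11.5% + 2,738 × $0.32 = $72,282.38.
Line 2 (3826.36, Pelovia, 2,176 kg, $285,730.56):
Base rate for 3826.36 is 9% + $0.90/kg.
Origin Pelovia qualifies under the Serena–Pelovia agreement and 3826.36 is covered: preferential rate 7.5% applies instead.
The additional-duty order on 3826.36 targets Peloria, not Pelovia; it does not apply.
Duty = $285,730.56 × 7.5% = $21,429.79.
Line 3 (7268.48, Peloria, 2,887 kg, $227,611.08):
Code 7268.48 is under a tariff-rate quota (threshold 1,150 kg). In-quota: 1,150 kg at 3.5%; over-quota: 1,737 kg at 27%.
Pro-rata value split: in-quota = $227,611.08 × 1,150/2,887 = $90,666.00; over-quota = $227,611.08 − $90,666.00 = $136,945.08.
In-quota duty = $90,666.00 × 3.5% = $3,173.31. Over-quota duty = $136,945.08 × 27% = $36,975.17.
Line duty = $3,173.31 + $36,975.17 = $40,148.48.
Total = $72,282.38 + $21,429.79 + $40,148.48 = $133,860.65.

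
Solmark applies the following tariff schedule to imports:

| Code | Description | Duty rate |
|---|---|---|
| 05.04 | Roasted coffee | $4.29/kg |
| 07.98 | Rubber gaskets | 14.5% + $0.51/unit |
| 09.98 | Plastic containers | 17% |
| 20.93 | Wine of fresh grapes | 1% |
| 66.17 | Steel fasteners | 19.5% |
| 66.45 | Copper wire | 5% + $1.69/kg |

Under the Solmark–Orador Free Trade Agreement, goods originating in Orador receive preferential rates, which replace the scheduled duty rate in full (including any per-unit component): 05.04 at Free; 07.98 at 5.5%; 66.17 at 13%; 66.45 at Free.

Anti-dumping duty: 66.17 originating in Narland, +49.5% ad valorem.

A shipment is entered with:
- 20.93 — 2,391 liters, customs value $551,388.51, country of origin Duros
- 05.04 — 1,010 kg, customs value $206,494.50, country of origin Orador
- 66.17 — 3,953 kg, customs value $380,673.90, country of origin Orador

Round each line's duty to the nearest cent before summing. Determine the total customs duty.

Line 1 (20.93, Duros, 2,391 liters, $551,388.51):
Base rate for 20.93 is 1%.
Duty = $551,388.51 × 1% = $5,513.89.
Line 2 (05.04, Orador, 1,010 kg, $206,494.50):
Base rate for 05.04 is $4.29/kg.
Origin Orador qualifies under the Solmark–Orador agreement and 05.04 is covered: preferential rate Free applies instead.
Duty = $206,494.50 × 0% = $0.00.
Line 3 (66.17, Orador, 3,953 kg, $380,673.90):
Base rate for 66.17 is 19.5%.
Origin Orador qualifies under the Solmark–Orador agreement and 66.17 is covered: preferential rate 13% applies instead.
The additional-duty order on 66.17 targets Narland, not Orador; it does not apply.
Duty = $380,673.90 × 13% = $49,487.61.
Total = $5,513.89 + $0.00 + $49,487.61 = $55,001.50.

$55,001.50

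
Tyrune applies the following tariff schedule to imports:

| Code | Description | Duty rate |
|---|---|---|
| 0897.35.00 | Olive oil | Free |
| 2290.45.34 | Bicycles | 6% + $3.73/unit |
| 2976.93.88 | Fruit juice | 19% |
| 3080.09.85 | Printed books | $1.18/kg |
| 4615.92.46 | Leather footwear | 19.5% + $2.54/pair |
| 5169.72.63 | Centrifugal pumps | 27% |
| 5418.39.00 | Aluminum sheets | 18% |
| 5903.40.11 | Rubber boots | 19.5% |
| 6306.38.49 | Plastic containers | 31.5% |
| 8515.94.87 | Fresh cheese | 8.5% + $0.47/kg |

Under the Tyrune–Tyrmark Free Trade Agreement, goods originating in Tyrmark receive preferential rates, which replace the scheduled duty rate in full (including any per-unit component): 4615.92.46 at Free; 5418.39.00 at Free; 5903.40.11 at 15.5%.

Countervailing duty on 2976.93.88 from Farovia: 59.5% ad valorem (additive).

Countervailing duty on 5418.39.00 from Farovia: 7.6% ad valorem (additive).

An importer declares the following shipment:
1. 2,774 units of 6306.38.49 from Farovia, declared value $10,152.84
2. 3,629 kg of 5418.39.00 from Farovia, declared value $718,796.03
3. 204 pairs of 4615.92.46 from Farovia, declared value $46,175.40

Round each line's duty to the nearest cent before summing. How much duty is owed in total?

$196,732.28

Line 1 (6306.38.49, Farovia, 2,774 units, $10,152.84):
Base rate for 6306.38.49 is 31.5%.
Duty = $10,152.84 × 31.5% = $3,198.14.
Line 2 (5418.39.00, Farovia, 3,629 kg, $718,796.03):
Base rate for 5418.39.00 is 18%.
5418.39.00 has an FTA preferential rate, but origin Farovia is not Tyrmark; base rate stands.
Additional duty on 5418.39.00 from Farovia: +7.6%. Applied ad valorem rate: 18% + 7.6% = 25.6%.
Duty = $718,796.03 × 25.6% = $184,011.78.
Line 3 (4615.92.46, Farovia, 204 pairs, $46,175.40):
Base rate for 4615.92.46 is 19.5% + $2.54/pair.
4615.92.46 has an FTA preferential rate, but origin Farovia is not Tyrmark; base rate stands.
Duty = $46,175.40 × 19.5% + 204 × $2.54 = $9,522.36.
Total = $3,198.14 + $184,011.78 + $9,522.36 = $196,732.28.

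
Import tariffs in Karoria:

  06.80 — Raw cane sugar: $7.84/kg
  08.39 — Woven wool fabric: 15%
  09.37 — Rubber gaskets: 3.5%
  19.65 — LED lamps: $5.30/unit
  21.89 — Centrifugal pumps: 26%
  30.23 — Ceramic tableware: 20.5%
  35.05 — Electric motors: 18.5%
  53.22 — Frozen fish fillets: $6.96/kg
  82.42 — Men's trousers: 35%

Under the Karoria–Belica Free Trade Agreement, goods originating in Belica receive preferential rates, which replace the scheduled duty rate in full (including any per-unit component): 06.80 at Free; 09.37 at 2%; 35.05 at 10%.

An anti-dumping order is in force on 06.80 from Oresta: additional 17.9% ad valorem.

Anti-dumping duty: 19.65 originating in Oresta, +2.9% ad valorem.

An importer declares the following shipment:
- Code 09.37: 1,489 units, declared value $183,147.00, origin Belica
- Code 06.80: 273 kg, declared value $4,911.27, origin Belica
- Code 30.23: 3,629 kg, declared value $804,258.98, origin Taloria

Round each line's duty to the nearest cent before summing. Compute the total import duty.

$168,536.03

Line 1 (09.37, Belica, 1,489 units, $183,147.00):
Base rate for 09.37 is 3.5%.
Origin Belica qualifies under the Karoria–Belica agreement and 09.37 is covered: preferential rate 2% applies instead.
Duty = $183,147.00 × 2% = $3,662.94.
Line 2 (06.80, Belica, 273 kg, $4,911.27):
Base rate for 06.80 is $7.84/kg.
Origin Belica qualifies under the Karoria–Belica agreement and 06.80 is covered: preferential rate Free applies instead.
The additional-duty order on 06.80 targets Oresta, not Belica; it does not apply.
Duty = $4,911.27 × 0% = $0.00.
Line 3 (30.23, Taloria, 3,629 kg, $804,258.98):
Base rate for 30.23 is 20.5%.
Duty = $804,258.98 × 20.5% = $164,873.09.
Total = $3,662.94 + $0.00 + $164,873.09 = $168,536.03.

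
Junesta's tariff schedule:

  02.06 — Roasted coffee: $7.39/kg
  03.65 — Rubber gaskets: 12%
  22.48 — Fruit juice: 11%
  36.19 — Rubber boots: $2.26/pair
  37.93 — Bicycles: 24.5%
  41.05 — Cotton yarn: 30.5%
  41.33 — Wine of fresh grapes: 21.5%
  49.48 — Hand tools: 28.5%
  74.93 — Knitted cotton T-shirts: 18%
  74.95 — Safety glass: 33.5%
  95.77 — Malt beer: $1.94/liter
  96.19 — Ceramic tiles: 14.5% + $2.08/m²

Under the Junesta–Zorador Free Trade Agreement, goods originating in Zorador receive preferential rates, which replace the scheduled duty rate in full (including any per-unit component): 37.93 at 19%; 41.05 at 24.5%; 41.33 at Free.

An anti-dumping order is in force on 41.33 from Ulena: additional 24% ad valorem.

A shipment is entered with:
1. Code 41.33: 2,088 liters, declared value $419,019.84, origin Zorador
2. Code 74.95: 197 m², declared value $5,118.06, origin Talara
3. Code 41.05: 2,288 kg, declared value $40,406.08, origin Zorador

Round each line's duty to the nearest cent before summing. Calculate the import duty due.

$11,614.04

Line 1 (41.33, Zorador, 2,088 liters, $419,019.84):
Base rate for 41.33 is 21.5%.
Origin Zorador qualifies under the Junesta–Zorador agreement and 41.33 is covered: preferential rate Free applies instead.
The additional-duty order on 41.33 targets Ulena, not Zorador; it does not apply.
Duty = $419,019.84 × 0% = $0.00.
Line 2 (74.95, Talara, 197 m², $5,118.06):
Base rate for 74.95 is 33.5%.
Duty = $5,118.06 × 33.5% = $1,714.55.
Line 3 (41.05, Zorador, 2,288 kg, $40,406.08):
Base rate for 41.05 is 30.5%.
Origin Zorador qualifies under the Junesta–Zorador agreement and 41.05 is covered: preferential rate 24.5% applies instead.
Duty = $40,406.08 × 24.5% = $9,899.49.
Total = $0.00 + $1,714.55 + $9,899.49 = $11,614.04.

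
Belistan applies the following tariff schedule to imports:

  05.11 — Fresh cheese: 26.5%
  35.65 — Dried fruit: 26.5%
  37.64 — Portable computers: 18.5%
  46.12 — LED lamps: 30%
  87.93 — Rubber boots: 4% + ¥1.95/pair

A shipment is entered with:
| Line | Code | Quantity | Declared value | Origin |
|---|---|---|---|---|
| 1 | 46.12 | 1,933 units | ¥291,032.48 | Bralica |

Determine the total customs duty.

Line 1 (46.12, Bralica, 1,933 units, ¥291,032.48):
Base rate for 46.12 is 30%.
Duty = ¥291,032.48 × 30% = ¥87,309.74.

¥87,309.74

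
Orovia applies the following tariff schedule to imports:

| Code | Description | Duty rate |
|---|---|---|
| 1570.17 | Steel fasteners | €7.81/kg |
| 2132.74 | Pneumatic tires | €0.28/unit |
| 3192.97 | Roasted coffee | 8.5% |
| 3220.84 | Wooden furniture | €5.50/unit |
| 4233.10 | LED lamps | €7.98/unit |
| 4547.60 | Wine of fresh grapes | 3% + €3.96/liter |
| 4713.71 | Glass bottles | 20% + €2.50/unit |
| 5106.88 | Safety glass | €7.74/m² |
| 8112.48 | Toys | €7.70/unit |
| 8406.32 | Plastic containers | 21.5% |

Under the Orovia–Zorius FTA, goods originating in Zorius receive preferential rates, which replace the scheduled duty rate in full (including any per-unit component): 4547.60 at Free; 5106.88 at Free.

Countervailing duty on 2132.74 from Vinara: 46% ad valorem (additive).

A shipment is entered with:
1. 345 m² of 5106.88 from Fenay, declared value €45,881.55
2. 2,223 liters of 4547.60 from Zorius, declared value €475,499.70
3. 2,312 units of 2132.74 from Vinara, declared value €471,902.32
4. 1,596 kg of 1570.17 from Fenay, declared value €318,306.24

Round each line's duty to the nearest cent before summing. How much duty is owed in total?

€232,857.49

Line 1 (5106.88, Fenay, 345 m², €45,881.55):
Base rate for 5106.88 is €7.74/m².
5106.88 has an FTA preferential rate, but origin Fenay is not Zorius; base rate stands.
Duty = 345 × €7.74 = €2,670.30.
Line 2 (4547.60, Zorius, 2,223 liters, €475,499.70):
Base rate for 4547.60 is 3% + €3.96/liter.
Origin Zorius qualifies under the Orovia–Zorius agreement and 4547.60 is covered: preferential rate Free applies instead.
Duty = €475,499.70 × 0% = €0.00.
Line 3 (2132.74, Vinara, 2,312 units, €471,902.32):
Base rate for 2132.74 is €0.28/unit.
Additional duty on 2132.74 from Vinara: +46% ad valorem. Applied ad valorem rate = 46%.
Duty = €471,902.32 × 46% + 2,312 × €0.28 = €217,722.43.
Line 4 (1570.17, Fenay, 1,596 kg, €318,306.24):
Base rate for 1570.17 is €7.81/kg.
Duty = 1,596 × €7.81 = €12,464.76.
Total = €2,670.30 + €0.00 + €217,722.43 + €12,464.76 = €232,857.49.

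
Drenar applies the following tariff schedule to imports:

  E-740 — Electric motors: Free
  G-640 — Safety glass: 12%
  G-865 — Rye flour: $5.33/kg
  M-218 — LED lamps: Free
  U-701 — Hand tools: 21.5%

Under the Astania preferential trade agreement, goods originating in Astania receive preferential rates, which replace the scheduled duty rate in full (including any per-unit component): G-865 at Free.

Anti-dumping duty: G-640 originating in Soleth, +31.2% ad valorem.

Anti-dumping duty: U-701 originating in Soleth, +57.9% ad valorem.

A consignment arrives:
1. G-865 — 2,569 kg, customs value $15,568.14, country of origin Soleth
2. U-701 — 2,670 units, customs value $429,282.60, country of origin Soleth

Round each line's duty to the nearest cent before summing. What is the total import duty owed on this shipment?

Line 1 (G-865, Soleth, 2,569 kg, $15,568.14):
Base rate for G-865 is $5.33/kg.
G-865 has an FTA preferential rate, but origin Soleth is not Astania; base rate stands.
Duty = 2,569 × $5.33 = $13,692.77.
Line 2 (U-701, Soleth, 2,670 units, $429,282.60):
Base rate for U-701 is 21.5%.
Additional duty on U-701 from Soleth: +57.9%. Applied ad valorem rate: 21.5% + 57.9% = 79.4%.
Duty = $429,282.60 × 79.4% = $340,850.38.
Total = $13,692.77 + $340,850.38 = $354,543.15.

$354,543.15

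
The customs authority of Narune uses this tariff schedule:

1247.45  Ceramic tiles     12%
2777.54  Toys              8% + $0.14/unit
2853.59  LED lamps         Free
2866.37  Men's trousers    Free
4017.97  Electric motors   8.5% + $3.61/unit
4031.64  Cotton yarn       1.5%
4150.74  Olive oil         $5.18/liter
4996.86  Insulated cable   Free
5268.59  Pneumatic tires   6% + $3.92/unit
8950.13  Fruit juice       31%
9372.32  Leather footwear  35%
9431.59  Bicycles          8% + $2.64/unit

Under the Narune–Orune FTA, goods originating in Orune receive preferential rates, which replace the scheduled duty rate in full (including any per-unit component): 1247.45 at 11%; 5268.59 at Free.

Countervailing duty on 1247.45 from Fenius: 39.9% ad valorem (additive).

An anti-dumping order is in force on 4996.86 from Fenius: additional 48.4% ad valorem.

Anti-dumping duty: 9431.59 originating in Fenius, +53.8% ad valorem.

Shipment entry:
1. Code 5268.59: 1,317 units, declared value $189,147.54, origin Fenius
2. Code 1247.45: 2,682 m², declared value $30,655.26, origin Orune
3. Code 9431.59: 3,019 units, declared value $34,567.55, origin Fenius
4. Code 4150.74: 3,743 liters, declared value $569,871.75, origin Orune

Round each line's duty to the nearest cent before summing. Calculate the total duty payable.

$68,605.22

Line 1 (5268.59, Fenius, 1,317 units, $189,147.54):
Base rate for 5268.59 is 6% + $3.92/unit.
5268.59 has an FTA preferential rate, but origin Fenius is not Orune; base rate stands.
Duty = $189,147.54 × 6% + 1,317 × $3.92 = $16,511.49.
Line 2 (1247.45, Orune, 2,682 m², $30,655.26):
Base rate for 1247.45 is 12%.
Origin Orune qualifies under the Narune–Orune agreement and 1247.45 is covered: preferential rate 11% applies instead.
The additional-duty order on 1247.45 targets Fenius, not Orune; it does not apply.
Duty = $30,655.26 × 11% = $3,372.08.
Line 3 (9431.59, Fenius, 3,019 units, $34,567.55):
Base rate for 9431.59 is 8% + $2.64/unit.
Additional duty on 9431.59 from Fenius: +53.8%. Applied ad valorem rate: 8% + 53.8% = 61.8%.
Duty = $34,567.55 × 61.8% + 3,019 × $2.64 = $29,332.91.
Line 4 (4150.74, Orune, 3,743 liters, $569,871.75):
Base rate for 4150.74 is $5.18/liter.
Origin Orune is the FTA partner but 4150.74 is not on the preference list; base rate stands.
Duty = 3,743 × $5.18 = $19,388.74.
Total = $16,511.49 + $3,372.08 + $29,332.91 + $19,388.74 = $68,605.22.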